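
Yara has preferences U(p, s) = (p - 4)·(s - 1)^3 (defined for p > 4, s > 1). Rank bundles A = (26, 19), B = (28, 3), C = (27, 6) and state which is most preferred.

Bundle A

Evaluate utility at each bundle:
U(A) = 128304.
U(B) = 192.
U(C) = 2875.
Highest utility is A, so A ≻ C ≻ B.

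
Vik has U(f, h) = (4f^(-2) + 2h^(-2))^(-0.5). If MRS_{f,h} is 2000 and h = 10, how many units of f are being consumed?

For CES with ρ = -2, MRS = (4/2)·(h/f)^3.
Setting (4/2)·(10/f)^3 = 2000 gives (10/f)^3 = 1000, so 10/f = 10 and f = 1.

f = 1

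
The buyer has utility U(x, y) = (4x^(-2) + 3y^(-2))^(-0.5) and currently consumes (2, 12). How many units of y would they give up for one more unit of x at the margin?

MRS = 288

For CES with ρ = -2, MRS = (4/3)·(y/x)^3.
At (2, 12): MRS = 288.
The indifference curve has slope −288 at this bundle.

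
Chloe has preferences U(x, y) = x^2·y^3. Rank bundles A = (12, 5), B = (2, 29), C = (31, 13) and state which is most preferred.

Bundle C

Evaluate utility at each bundle:
U(A) = 18000.
U(B) = 97556.
U(C) = 2111317.
Highest utility is C, so C ≻ B ≻ A.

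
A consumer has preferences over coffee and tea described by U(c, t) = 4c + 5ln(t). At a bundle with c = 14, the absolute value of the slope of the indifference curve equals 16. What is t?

t = 20

MU_c = 4, MU_t = 5/t.
MRS = 4 ÷ (5/t).
MRS depends only on t: 0.8·t = 16 ⇒ t = 16/0.8 = 20.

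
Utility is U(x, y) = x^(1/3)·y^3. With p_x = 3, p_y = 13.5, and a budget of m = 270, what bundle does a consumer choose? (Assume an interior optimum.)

MU_x = 1/3·x^(-2/3)·y^3 and MU_y = 3·x^(1/3)·y^2.
MRS = MU_x/MU_y = (1/9)·y/x.
Tangency: set MRS = p_x/p_y = 3/13.5 = 2/9.
So (1/9)·y/x = 2/9, i.e. y = 2·x.
Substitute into the budget 3·x + 13.5·y = 270: 30·x = 270, so x* = 9.
Then y* = 2·9 = 18.

x* = 9, y* = 18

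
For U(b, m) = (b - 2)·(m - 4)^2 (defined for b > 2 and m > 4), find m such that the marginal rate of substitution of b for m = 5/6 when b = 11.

MU_b = (m−4)^2, MU_m = 2·(b−2)·(m−4).
MRS = (1/2)·(m−4)/(b−2).
Substitute b = 11: MRS = (m − 4)/18. Setting this equal to 5/6 gives m − 4 = (5/6)·18 = 15, so m = 19.

m = 19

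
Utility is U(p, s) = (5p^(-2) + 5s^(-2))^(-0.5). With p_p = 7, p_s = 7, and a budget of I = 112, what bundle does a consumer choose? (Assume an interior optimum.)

For CES with ρ = -2, MRS = (s/p)^3.
Tangency: set MRS = p_p/p_s = 7/7 = 1.
So (s/p)^3 = 1; taking the cube root, s/p = 1, i.e. s = p.
Substitute into the budget 7·p + 7·s = 112: 14·p = 112, so p* = 8 and s* = 8.

p* = 8, s* = 8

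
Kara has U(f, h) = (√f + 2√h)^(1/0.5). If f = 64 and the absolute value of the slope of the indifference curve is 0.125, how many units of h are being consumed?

h = 4

For CES with ρ = 0.5, MRS = (1/2)·√(h/f).
Setting (1/2)·√(h/64) = 0.125 gives √(h/64) = 0.25, so h/64 = 1/16 and h = 4.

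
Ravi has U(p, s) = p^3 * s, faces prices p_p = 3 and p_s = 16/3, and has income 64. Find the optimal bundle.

p* = 16, s* = 3

MU_p = 3·p^2·s and MU_s = p^3.
MRS = MU_p/MU_s = (3/1)·s/p.
Tangency: set MRS = p_p/p_s = 3/(16/3) = 9/16.
So (3/1)·s/p = 9/16, i.e. s = (3/16)·p.
Substitute into the budget 3·p + (16/3)·s = 64: 4·p = 64, so p* = 16.
Then s* = (3/16)·16 = 3.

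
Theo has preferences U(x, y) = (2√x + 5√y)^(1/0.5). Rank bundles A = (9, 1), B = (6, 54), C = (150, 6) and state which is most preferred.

Evaluate utility at each bundle:
U(A) = 121.000.
U(B) = 1734.000.
U(C) = 1350.000.
Highest utility is B, so B ≻ C ≻ A.

Bundle B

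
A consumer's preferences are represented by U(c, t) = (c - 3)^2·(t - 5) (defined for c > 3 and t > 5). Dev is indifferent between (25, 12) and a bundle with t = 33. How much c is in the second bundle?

U(25, 12) = 3388.
Set U(c, 33) = 3388 and solve.
With t = 33: (33 − 5) = 28, so (c − 3)^2 = 3388/28 = 121.
Taking the square root (with c > 3): c − 3 = 11, so c = 14.
Check: U(14, 33) = 3388.

c = 14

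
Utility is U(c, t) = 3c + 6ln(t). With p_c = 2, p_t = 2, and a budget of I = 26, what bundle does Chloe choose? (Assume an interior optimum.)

MU_c = 3, MU_t = 6/t.
MRS = 3 ÷ (6/t).
Tangency: set MRS = p_c/p_t = 2/2 = 1.
MRS depends only on t: 0.5·t = 1 ⇒ t* = 1/0.5 = 2.
From the budget, 2·c = 26 − 2·2 = 22, so c* = 11.

c* = 11, t* = 2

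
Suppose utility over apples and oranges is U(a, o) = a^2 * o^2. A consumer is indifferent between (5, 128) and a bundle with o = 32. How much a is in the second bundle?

a = 20

U(5, 128) = 409600.
Set U(a, 32) = 409600 and solve.
With o = 32: 32^2 = 1024, so a^2 = 409600/1024 = 400; taking the square root, a = 20.
Check: U(20, 32) = 409600.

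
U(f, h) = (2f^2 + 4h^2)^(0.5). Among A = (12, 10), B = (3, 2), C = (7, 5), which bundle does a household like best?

Evaluate utility at each bundle:
U(A) = 26.230.
U(B) = 5.831.
U(C) = 14.071.
Highest utility is A, so A ≻ C ≻ B.

Bundle A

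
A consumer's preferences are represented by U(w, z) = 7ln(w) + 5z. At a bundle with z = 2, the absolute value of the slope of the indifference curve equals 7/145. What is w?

w = 29

MU_w = 7/w, MU_z = 5.
MRS = 7/w ÷ 5.
MRS depends only on w: 1.4/w = 7/145 ⇒ w = 1.4/(7/145) = 29.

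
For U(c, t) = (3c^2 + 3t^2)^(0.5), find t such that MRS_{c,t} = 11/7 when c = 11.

t = 7

For CES with ρ = 2, MRS = (t/c)^(-1).
Setting (t/11)^(-1) = 11/7 gives t/11 = 7/11 and t = 7.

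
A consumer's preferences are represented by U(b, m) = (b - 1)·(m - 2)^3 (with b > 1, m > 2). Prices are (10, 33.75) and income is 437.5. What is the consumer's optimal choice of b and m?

b* = 10, m* = 10

MU_b = (m−2)^3, MU_m = 3·(b−1)·(m−2)^2.
MRS = (1/3)·(m−2)/(b−1).
Tangency: set MRS = p_b/p_m = 10/33.75 = 8/27.
So (1/3)·(m − 2)/(b − 1) = 8/27, i.e. (m − 2) = (8/9)·(b − 1).
Rewrite the budget in excess-of-subsistence terms: 10·(b − 1) + 33.75·(m − 2) = 437.5 − 10·1 − 33.75·2 = 360.
Substituting, 40·(b − 1) = 360, so b − 1 = 9 and b* = 10.
Then m − 2 = (8/9)·9 = 8, so m* = 10.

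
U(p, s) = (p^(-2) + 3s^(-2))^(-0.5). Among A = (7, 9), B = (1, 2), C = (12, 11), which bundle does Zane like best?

Bundle C

Evaluate utility at each bundle:
U(A) = 4.172.
U(B) = 0.756.
U(C) = 5.613.
Highest utility is C, so C ≻ A ≻ B.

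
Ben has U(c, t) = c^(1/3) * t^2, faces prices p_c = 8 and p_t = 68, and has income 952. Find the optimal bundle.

MU_c = 1/3·c^(-2/3)·t^2 and MU_t = 2·c^(1/3)·t.
MRS = MU_c/MU_t = (1/6)·t/c.
Tangency: set MRS = p_c/p_t = 8/68 = 2/17.
So (1/6)·t/c = 2/17, i.e. t = (12/17)·c.
Substitute into the budget 8·c + 68·t = 952: 56·c = 952, so c* = 17.
Then t* = (12/17)·17 = 12.

c* = 17, t* = 12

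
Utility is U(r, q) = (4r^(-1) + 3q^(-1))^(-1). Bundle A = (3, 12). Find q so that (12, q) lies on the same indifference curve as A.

q = 2.4

U depends on (r, q) only through S = 4r^(-1) + 3q^(-1), so equal utility means equal S. At (3, 12): S = 19/12.
With r = 12: 4·12^(-1) = 1/3, so 3q^(-1) = 19/12 − 1/3 = 1.25, i.e. q^(-1) = 5/12.
Hence q = 1/(5/12) = 2.4.
Check: U(12, 2.4) = 0.6316.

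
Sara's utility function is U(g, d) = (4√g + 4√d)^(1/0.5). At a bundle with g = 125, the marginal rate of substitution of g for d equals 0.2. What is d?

For CES with ρ = 0.5, MRS = √(d/g).
Setting √(d/125) = 0.2 gives d/125 = 1/25 and d = 5.

d = 5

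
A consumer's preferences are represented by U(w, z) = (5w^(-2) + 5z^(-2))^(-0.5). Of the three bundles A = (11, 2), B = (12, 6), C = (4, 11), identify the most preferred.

Evaluate utility at each bundle:
U(A) = 0.880.
U(B) = 2.400.
U(C) = 1.681.
Highest utility is B, so B ≻ C ≻ A.

Bundle B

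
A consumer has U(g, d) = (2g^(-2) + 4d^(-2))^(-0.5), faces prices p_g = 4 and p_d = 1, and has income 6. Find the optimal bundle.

For CES with ρ = -2, MRS = (2/4)·(d/g)^3.
Tangency: set MRS = p_g/p_d = 4/1 = 4.
So (d/g)^3 = 8; taking the cube root, d/g = 2, i.e. d = 2·g.
Substitute into the budget 4·g + 1·d = 6: 6·g = 6, so g* = 1 and d* = 2·1 = 2.

g* = 1, d* = 2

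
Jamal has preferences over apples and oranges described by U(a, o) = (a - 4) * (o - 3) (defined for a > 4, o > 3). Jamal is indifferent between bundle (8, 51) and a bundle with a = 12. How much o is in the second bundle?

U(8, 51) = 192.
Set U(12, o) = 192 and solve.
With a = 12: (12 − 4) = 8, so (o − 3) = 192/8 = 24.
So o = 3 + 24 = 27.
Check: U(12, 27) = 192.

o = 27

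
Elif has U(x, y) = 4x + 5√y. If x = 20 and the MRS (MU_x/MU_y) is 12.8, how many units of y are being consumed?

y = 64

MU_x = 4, MU_y = 5/(2√y).
MRS = 4 ÷ (5/(2√y)).
MRS depends only on y: 1.6·√y = 12.8 ⇒ √y = 12.8/1.6 = 8 ⇒ y = 64.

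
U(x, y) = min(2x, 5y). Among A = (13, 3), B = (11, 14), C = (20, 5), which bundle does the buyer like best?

Bundle C

Evaluate utility at each bundle:
U(A) = 15.
U(B) = 22.
U(C) = 25.
Highest utility is C, so C ≻ B ≻ A.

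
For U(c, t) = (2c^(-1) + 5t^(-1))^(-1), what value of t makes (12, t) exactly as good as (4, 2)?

U depends on (c, t) only through S = 2c^(-1) + 5t^(-1), so equal utility means equal S. At (4, 2): S = 3.
With c = 12: 2·12^(-1) = 1/6, so 5t^(-1) = 3 − 1/6 = 17/6, i.e. t^(-1) = 17/30.
Hence t = 1/(17/30) = 30/17.
Check: U(12, 30/17) = 0.3333.

t = 30/17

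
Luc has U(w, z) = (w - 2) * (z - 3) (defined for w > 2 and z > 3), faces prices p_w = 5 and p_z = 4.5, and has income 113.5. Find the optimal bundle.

MU_w = (z−3), MU_z = (w−2).
MRS = (z−3)/(w−2).
Tangency: set MRS = p_w/p_z = 5/4.5 = 10/9.
So (z − 3)/(w − 2) = 10/9, i.e. (z − 3) = (10/9)·(w − 2).
Rewrite the budget in excess-of-subsistence terms: 5·(w − 2) + 4.5·(z − 3) = 113.5 − 5·2 − 4.5·3 = 90.
Substituting, 10·(w − 2) = 90, so w − 2 = 9 and w* = 11.
Then z − 3 = (10/9)·9 = 10, so z* = 13.

w* = 11, z* = 13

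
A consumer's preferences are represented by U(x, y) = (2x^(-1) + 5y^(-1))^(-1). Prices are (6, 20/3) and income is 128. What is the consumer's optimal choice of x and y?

x* = 8, y* = 12

For CES with ρ = -1, MRS = (2/5)·(y/x)^2.
Tangency: set MRS = p_x/p_y = 6/(20/3) = 0.9.
So (y/x)^2 = 2.25; taking the square root, y/x = 1.5, i.e. y = 1.5·x.
Substitute into the budget 6·x + (20/3)·y = 128: 16·x = 128, so x* = 8 and y* = 1.5·8 = 12.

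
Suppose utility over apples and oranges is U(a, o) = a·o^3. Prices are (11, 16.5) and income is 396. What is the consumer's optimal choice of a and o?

MU_a = o^3 and MU_o = 3·a·o^2.
MRS = MU_a/MU_o = (1/3)·o/a.
Tangency: set MRS = p_a/p_o = 11/16.5 = 2/3.
So (1/3)·o/a = 2/3, i.e. o = 2·a.
Substitute into the budget 11·a + 16.5·o = 396: 44·a = 396, so a* = 9.
Then o* = 2·9 = 18.

a* = 9, o* = 18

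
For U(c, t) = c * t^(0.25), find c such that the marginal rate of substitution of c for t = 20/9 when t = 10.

MU_c = t^(0.25) and MU_t = 0.25·c·t^(-0.75).
MRS = MU_c/MU_t = (4)·t/c.
Substitute t = 10: MRS = 40/c. Setting 40/c = 20/9 gives c = 40/(20/9) = 18.

c = 18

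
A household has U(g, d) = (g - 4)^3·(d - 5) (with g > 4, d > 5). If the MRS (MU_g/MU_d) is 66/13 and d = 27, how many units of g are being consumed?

MU_g = 3·(g−4)^2·(d−5), MU_d = (g−4)^3.
MRS = (3/1)·(d−5)/(g−4).
Substitute d = 27: MRS = 66/(g − 4). Setting this equal to 66/13 gives g − 4 = 66/(66/13) = 13, so g = 17.

g = 17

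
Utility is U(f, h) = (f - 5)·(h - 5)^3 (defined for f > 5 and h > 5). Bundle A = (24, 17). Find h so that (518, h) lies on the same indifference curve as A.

h = 9

U(24, 17) = 32832.
Set U(518, h) = 32832 and solve.
With f = 518: (518 − 5) = 513, so (h − 5)^3 = 32832/513 = 64.
Taking the cube root (with h > 5): h − 5 = 4, so h = 9.
Check: U(518, 9) = 32832.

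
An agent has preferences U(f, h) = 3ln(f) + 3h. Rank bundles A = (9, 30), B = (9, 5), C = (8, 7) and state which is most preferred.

Evaluate utility at each bundle:
U(A) = 96.592.
U(B) = 21.592.
U(C) = 27.238.
Highest utility is A, so A ≻ C ≻ B.

Bundle A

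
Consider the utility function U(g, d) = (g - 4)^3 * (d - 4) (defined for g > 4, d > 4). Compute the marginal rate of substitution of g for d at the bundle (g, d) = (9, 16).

MU_g = 3·(g−4)^2·(d−4), MU_d = (g−4)^3.
MRS = (3/1)·(d−4)/(g−4).
At (9, 16): MRS = 7.2.
The indifference curve has slope −7.2 at this bundle.

MRS = 7.2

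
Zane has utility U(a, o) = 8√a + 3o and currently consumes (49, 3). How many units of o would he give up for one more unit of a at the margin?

MU_a = 8/(2√a), MU_o = 3.
MRS = 8/(2√a) ÷ 3.
At (49, 3): MRS = 4/21.
So at (49, 3) the consumer would give up 4/21 units of o for one more unit of a.

MRS = 4/21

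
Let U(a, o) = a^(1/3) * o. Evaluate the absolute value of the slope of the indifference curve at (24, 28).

MU_a = 1/3·a^(-2/3)·o and MU_o = a^(1/3).
MRS = MU_a/MU_o = (1/3)·o/a.
At (24, 28): MRS = 7/18.
So at (24, 28) the consumer would give up 7/18 units of o for one more unit of a.

MRS = 7/18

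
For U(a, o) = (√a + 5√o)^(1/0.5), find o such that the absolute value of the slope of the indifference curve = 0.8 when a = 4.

For CES with ρ = 0.5, MRS = (1/5)·√(o/a).
Setting (1/5)·√(o/4) = 0.8 gives √(o/4) = 4, so o/4 = 16 and o = 64.

o = 64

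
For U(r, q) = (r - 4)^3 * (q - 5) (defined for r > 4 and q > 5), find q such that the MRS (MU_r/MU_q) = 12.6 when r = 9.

q = 26

MU_r = 3·(r−4)^2·(q−5), MU_q = (r−4)^3.
MRS = (3/1)·(q−5)/(r−4).
Substitute r = 9: MRS = (q − 5)/(5/3). Setting this equal to 12.6 gives q − 5 = 12.6·(5/3) = 21, so q = 26.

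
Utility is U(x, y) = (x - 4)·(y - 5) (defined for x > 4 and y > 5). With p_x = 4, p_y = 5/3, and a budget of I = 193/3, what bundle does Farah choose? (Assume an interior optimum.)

MU_x = (y−5), MU_y = (x−4).
MRS = (y−5)/(x−4).
Tangency: set MRS = p_x/p_y = 4/(5/3) = 2.4.
So (y − 5)/(x − 4) = 2.4, i.e. (y − 5) = 2.4·(x − 4).
Rewrite the budget in excess-of-subsistence terms: 4·(x − 4) + (5/3)·(y − 5) = 193/3 − 4·4 − (5/3)·5 = 40.
Substituting, 8·(x − 4) = 40, so x − 4 = 5 and x* = 9.
Then y − 5 = 2.4·5 = 12, so y* = 17.

x* = 9, y* = 17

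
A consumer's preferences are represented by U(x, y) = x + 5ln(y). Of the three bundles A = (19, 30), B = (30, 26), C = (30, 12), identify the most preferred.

Evaluate utility at each bundle:
U(A) = 36.006.
U(B) = 46.290.
U(C) = 42.425.
Highest utility is B, so B ≻ C ≻ A.

Bundle B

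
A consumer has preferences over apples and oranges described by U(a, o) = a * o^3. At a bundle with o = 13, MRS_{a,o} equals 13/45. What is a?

MU_a = o^3 and MU_o = 3·a·o^2.
MRS = MU_a/MU_o = (1/3)·o/a.
Substitute o = 13: MRS = (13/3)/a. Setting (13/3)/a = 13/45 gives a = (13/3)/(13/45) = 15.

a = 15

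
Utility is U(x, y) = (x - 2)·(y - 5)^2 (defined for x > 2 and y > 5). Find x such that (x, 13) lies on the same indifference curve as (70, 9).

U(70, 9) = 1088.
Set U(x, 13) = 1088 and solve.
With y = 13: (13 − 5)^2 = 64, so (x − 2) = 1088/64 = 17.
So x = 2 + 17 = 19.
Check: U(19, 13) = 1088.

x = 19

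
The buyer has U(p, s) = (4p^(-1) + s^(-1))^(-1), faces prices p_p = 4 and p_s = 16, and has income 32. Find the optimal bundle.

For CES with ρ = -1, MRS = (4/1)·(s/p)^2.
Tangency: set MRS = p_p/p_s = 4/16 = 0.25.
So (s/p)^2 = 1/16; taking the square root, s/p = 0.25, i.e. s = 0.25·p.
Substitute into the budget 4·p + 16·s = 32: 8·p = 32, so p* = 4 and s* = 0.25·4 = 1.

p* = 4, s* = 1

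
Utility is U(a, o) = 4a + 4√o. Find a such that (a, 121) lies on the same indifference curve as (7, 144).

U(7, 144) = 76.
Set U(a, 121) = 76 and solve.
With o = 121: √121 = 11, so 4a = 76 − 4·11 = 32 and a = 8.
Check: U(8, 121) = 76.

a = 8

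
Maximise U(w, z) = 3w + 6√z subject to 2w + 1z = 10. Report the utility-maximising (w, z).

MU_w = 3, MU_z = 6/(2√z).
MRS = 3 ÷ (6/(2√z)).
Tangency: set MRS = p_w/p_z = 2/1 = 2.
MRS depends only on z: √z = 2 ⇒ √z = 2 ⇒ z* = 4.
From the budget, 2·w = 10 − 1·4 = 6, so w* = 3.

w* = 3, z* = 4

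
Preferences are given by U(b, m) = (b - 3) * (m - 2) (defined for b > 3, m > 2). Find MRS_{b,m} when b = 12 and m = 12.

MRS = 10/9

MU_b = (m−2), MU_m = (b−3).
MRS = (m−2)/(b−3).
At (12, 12): MRS = 10/9.
That is, one extra unit of b is worth 10/9 units of m at the margin.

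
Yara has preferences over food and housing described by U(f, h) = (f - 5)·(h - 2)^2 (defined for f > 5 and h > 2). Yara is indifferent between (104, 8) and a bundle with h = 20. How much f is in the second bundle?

U(104, 8) = 3564.
Set U(f, 20) = 3564 and solve.
With h = 20: (20 − 2)^2 = 324, so (f − 5) = 3564/324 = 11.
So f = 5 + 11 = 16.
Check: U(16, 20) = 3564.

f = 16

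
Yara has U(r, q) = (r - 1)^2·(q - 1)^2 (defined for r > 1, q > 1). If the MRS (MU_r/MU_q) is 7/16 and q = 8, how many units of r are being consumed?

MU_r = 2·(r−1)·(q−1)^2, MU_q = 2·(r−1)^2·(q−1).
MRS = (q−1)/(r−1).
Substitute q = 8: MRS = 7/(r − 1). Setting this equal to 7/16 gives r − 1 = 7/(7/16) = 16, so r = 17.

r = 17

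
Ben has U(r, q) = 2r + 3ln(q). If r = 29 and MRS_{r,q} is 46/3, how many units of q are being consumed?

q = 23

MU_r = 2, MU_q = 3/q.
MRS = 2 ÷ (3/q).
MRS depends only on q: (2/3)·q = 46/3 ⇒ q = (46/3)/(2/3) = 23.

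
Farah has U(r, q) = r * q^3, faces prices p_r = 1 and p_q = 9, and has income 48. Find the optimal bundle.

r* = 12, q* = 4

MU_r = q^3 and MU_q = 3·r·q^2.
MRS = MU_r/MU_q = (1/3)·q/r.
Tangency: set MRS = p_r/p_q = 1/9.
So (1/3)·q/r = 1/9, i.e. q = (1/3)·r.
Substitute into the budget 1·r + 9·q = 48: 4·r = 48, so r* = 12.
Then q* = (1/3)·12 = 4.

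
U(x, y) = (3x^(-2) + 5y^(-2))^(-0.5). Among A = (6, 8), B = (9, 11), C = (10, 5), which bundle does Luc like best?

Evaluate utility at each bundle:
U(A) = 2.489.
U(B) = 3.572.
U(C) = 2.085.
Highest utility is B, so B ≻ A ≻ C.

Bundle B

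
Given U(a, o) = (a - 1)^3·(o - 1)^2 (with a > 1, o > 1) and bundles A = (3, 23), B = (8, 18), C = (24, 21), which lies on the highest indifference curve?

Bundle C

Evaluate utility at each bundle:
U(A) = 3872.
U(B) = 99127.
U(C) = 4866800.
Highest utility is C, so C ≻ B ≻ A.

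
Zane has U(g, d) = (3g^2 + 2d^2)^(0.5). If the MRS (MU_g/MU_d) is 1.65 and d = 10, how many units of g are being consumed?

g = 11

For CES with ρ = 2, MRS = (3/2)·(d/g)^(-1).
Setting (3/2)·(10/g)^(-1) = 1.65 gives (10/g)^(-1) = 1.1, so 10/g = 10/11 and g = 11.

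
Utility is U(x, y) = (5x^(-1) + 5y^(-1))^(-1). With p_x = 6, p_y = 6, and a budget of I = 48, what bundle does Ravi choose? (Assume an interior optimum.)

For CES with ρ = -1, MRS = (y/x)^2.
Tangency: set MRS = p_x/p_y = 6/6 = 1.
So (y/x)^2 = 1; taking the square root, y/x = 1, i.e. y = x.
Substitute into the budget 6·x + 6·y = 48: 12·x = 48, so x* = 4 and y* = 4.

x* = 4, y* = 4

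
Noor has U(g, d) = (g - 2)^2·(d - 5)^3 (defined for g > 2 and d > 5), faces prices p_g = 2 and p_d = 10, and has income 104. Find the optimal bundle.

g* = 12, d* = 8

MU_g = 2·(g−2)·(d−5)^3, MU_d = 3·(g−2)^2·(d−5)^2.
MRS = (2/3)·(d−5)/(g−2).
Tangency: set MRS = p_g/p_d = 2/10 = 0.2.
So (2/3)·(d − 5)/(g − 2) = 0.2, i.e. (d − 5) = 0.3·(g − 2).
Rewrite the budget in excess-of-subsistence terms: 2·(g − 2) + 10·(d − 5) = 104 − 2·2 − 10·5 = 50.
Substituting, 5·(g − 2) = 50, so g − 2 = 10 and g* = 12.
Then d − 5 = 0.3·10 = 3, so d* = 8.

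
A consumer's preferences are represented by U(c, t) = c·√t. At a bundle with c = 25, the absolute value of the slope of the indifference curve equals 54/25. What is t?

t = 27

MU_c = √t and MU_t = 0.5·c·t^(-0.5).
MRS = MU_c/MU_t = (2)·t/c.
Substitute c = 25: MRS = t/12.5. Setting t/12.5 = 54/25 gives t = (54/25)·12.5 = 27.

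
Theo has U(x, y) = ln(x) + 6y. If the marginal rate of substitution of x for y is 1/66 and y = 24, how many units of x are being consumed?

x = 11

MU_x = 1/x, MU_y = 6.
MRS = 1/x ÷ 6.
MRS depends only on x: (1/6)/x = 1/66 ⇒ x = (1/6)/(1/66) = 11.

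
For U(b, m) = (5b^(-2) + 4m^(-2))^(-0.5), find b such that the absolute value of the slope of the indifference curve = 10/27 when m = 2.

For CES with ρ = -2, MRS = (5/4)·(m/b)^3.
Setting (5/4)·(2/b)^3 = 10/27 gives (2/b)^3 = 8/27, so 2/b = 2/3 and b = 3.

b = 3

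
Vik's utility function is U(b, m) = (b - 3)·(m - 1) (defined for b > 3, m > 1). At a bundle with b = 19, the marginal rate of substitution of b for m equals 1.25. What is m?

m = 21

MU_b = (m−1), MU_m = (b−3).
MRS = (m−1)/(b−3).
Substitute b = 19: MRS = (m − 1)/16. Setting this equal to 1.25 gives m − 1 = 1.25·16 = 20, so m = 21.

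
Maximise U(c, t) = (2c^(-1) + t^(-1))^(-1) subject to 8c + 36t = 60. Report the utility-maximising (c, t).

For CES with ρ = -1, MRS = (2/1)·(t/c)^2.
Tangency: set MRS = p_c/p_t = 8/36 = 2/9.
So (t/c)^2 = 1/9; taking the square root, t/c = 1/3, i.e. t = (1/3)·c.
Substitute into the budget 8·c + 36·t = 60: 20·c = 60, so c* = 3 and t* = (1/3)·3 = 1.

c* = 3, t* = 1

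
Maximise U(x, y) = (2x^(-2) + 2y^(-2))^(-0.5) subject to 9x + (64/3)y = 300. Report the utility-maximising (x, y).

For CES with ρ = -2, MRS = (y/x)^3.
Tangency: set MRS = p_x/p_y = 9/(64/3) = 27/64.
So (y/x)^3 = 27/64; taking the cube root, y/x = 0.75, i.e. y = 0.75·x.
Substitute into the budget 9·x + (64/3)·y = 300: 25·x = 300, so x* = 12 and y* = 0.75·12 = 9.

x* = 12, y* = 9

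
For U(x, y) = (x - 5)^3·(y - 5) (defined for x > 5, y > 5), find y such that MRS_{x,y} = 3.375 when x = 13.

y = 14

MU_x = 3·(x−5)^2·(y−5), MU_y = (x−5)^3.
MRS = (3/1)·(y−5)/(x−5).
Substitute x = 13: MRS = (y − 5)/(8/3). Setting this equal to 3.375 gives y − 5 = 3.375·(8/3) = 9, so y = 14.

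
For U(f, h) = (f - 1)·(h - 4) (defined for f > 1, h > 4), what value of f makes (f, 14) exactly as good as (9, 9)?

f = 5

U(9, 9) = 40.
Set U(f, 14) = 40 and solve.
With h = 14: (14 − 4) = 10, so (f − 1) = 40/10 = 4.
So f = 1 + 4 = 5.
Check: U(5, 14) = 40.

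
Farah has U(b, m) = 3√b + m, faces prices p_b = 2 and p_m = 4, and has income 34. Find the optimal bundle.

b* = 9, m* = 4

MU_b = 3/(2√b), MU_m = 1.
MRS = 3/(2√b) ÷ 1.
Tangency: set MRS = p_b/p_m = 2/4 = 0.5.
MRS depends only on b: 1.5/√b = 0.5 ⇒ √b = 1.5/0.5 = 3 ⇒ b* = 9.
From the budget, 4·m = 34 − 2·9 = 16, so m* = 4.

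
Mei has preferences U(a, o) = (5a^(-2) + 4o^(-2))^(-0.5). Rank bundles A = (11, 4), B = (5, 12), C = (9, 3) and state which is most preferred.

Bundle B

Evaluate utility at each bundle:
U(A) = 1.853.
U(B) = 2.095.
U(C) = 1.406.
Highest utility is B, so B ≻ A ≻ C.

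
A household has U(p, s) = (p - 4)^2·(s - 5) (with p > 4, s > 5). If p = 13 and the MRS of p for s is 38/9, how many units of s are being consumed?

MU_p = 2·(p−4)·(s−5), MU_s = (p−4)^2.
MRS = (2/1)·(s−5)/(p−4).
Substitute p = 13: MRS = (s − 5)/4.5. Setting this equal to 38/9 gives s − 5 = (38/9)·4.5 = 19, so s = 24.

s = 24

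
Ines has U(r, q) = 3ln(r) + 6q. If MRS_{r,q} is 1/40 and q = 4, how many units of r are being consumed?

r = 20

MU_r = 3/r, MU_q = 6.
MRS = 3/r ÷ 6.
MRS depends only on r: 0.5/r = 1/40 ⇒ r = 0.5/(1/40) = 20.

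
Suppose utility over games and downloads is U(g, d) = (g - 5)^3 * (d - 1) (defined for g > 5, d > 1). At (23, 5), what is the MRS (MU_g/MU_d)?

MRS = 2/3

MU_g = 3·(g−5)^2·(d−1), MU_d = (g−5)^3.
MRS = (3/1)·(d−1)/(g−5).
At (23, 5): MRS = 2/3.
The indifference curve has slope −2/3 at this bundle.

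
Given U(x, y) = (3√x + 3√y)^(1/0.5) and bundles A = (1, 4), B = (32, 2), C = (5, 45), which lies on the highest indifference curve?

Bundle C

Evaluate utility at each bundle:
U(A) = 81.000.
U(B) = 450.000.
U(C) = 720.000.
Highest utility is C, so C ≻ B ≻ A.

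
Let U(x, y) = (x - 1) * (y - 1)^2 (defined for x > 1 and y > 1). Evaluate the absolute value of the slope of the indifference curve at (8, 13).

MU_x = (y−1)^2, MU_y = 2·(x−1)·(y−1).
MRS = (1/2)·(y−1)/(x−1).
At (8, 13): MRS = 6/7.
That is, one extra unit of x is worth 6/7 units of y at the margin.

MRS = 6/7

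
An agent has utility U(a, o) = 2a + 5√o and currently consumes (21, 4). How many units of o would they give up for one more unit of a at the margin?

MRS = 1.6

MU_a = 2, MU_o = 5/(2√o).
MRS = 2 ÷ (5/(2√o)).
At (21, 4): MRS = 1.6.
That is, one extra unit of a is worth 1.6 units of o at the margin.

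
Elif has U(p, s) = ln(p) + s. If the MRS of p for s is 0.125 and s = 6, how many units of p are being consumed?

p = 8

MU_p = 1/p, MU_s = 1.
MRS = 1/p ÷ 1.
MRS depends only on p: 1/p = 0.125 ⇒ p = 1/0.125 = 8.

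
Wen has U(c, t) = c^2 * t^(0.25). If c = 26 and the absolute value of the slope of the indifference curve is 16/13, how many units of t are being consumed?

t = 4

MU_c = 2·c·t^(0.25) and MU_t = 0.25·c^2·t^(-0.75).
MRS = MU_c/MU_t = (8)·t/c.
Substitute c = 26: MRS = t/3.25. Setting t/3.25 = 16/13 gives t = (16/13)·3.25 = 4.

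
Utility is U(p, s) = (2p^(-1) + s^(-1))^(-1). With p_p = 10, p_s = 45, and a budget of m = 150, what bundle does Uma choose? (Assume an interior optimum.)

For CES with ρ = -1, MRS = (2/1)·(s/p)^2.
Tangency: set MRS = p_p/p_s = 10/45 = 2/9.
So (s/p)^2 = 1/9; taking the square root, s/p = 1/3, i.e. s = (1/3)·p.
Substitute into the budget 10·p + 45·s = 150: 25·p = 150, so p* = 6 and s* = (1/3)·6 = 2.

p* = 6, s* = 2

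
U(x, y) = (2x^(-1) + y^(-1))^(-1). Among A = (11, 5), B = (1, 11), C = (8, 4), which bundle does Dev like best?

Evaluate utility at each bundle:
U(A) = 2.619.
U(B) = 0.478.
U(C) = 2.000.
Highest utility is A, so A ≻ C ≻ B.

Bundle A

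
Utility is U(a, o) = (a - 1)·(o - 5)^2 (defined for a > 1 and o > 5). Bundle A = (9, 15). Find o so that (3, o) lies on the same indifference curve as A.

o = 25

U(9, 15) = 800.
Set U(3, o) = 800 and solve.
With a = 3: (3 − 1) = 2, so (o − 5)^2 = 800/2 = 400.
Taking the square root (with o > 5): o − 5 = 20, so o = 25.
Check: U(3, 25) = 800.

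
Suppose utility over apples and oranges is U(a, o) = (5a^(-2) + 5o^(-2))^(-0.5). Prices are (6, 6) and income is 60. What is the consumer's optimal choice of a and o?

a* = 5, o* = 5

For CES with ρ = -2, MRS = (o/a)^3.
Tangency: set MRS = p_a/p_o = 6/6 = 1.
So (o/a)^3 = 1; taking the cube root, o/a = 1, i.e. o = a.
Substitute into the budget 6·a + 6·o = 60: 12·a = 60, so a* = 5 and o* = 5.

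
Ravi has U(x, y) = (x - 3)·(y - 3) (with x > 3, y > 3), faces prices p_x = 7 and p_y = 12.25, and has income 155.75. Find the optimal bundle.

x* = 10, y* = 7

MU_x = (y−3), MU_y = (x−3).
MRS = (y−3)/(x−3).
Tangency: set MRS = p_x/p_y = 7/12.25 = 4/7.
So (y − 3)/(x − 3) = 4/7, i.e. (y − 3) = (4/7)·(x − 3).
Rewrite the budget in excess-of-subsistence terms: 7·(x − 3) + 12.25·(y − 3) = 155.75 − 7·3 − 12.25·3 = 98.
Substituting, 14·(x − 3) = 98, so x − 3 = 7 and x* = 10.
Then y − 3 = (4/7)·7 = 4, so y* = 7.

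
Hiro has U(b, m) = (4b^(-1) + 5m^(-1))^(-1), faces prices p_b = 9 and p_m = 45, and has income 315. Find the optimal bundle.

b* = 10, m* = 5

For CES with ρ = -1, MRS = (4/5)·(m/b)^2.
Tangency: set MRS = p_b/p_m = 9/45 = 0.2.
So (m/b)^2 = 0.25; taking the square root, m/b = 0.5, i.e. m = 0.5·b.
Substitute into the budget 9·b + 45·m = 315: 31.5·b = 315, so b* = 10 and m* = 0.5·10 = 5.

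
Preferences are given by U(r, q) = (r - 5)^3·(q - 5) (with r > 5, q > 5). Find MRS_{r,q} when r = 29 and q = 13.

MU_r = 3·(r−5)^2·(q−5), MU_q = (r−5)^3.
MRS = (3/1)·(q−5)/(r−5).
At (29, 13): MRS = 1.
That is, one extra unit of r is worth 1 units of q at the margin.

MRS = 1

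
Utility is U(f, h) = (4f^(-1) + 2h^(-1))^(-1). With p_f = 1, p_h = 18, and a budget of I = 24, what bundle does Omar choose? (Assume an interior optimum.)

f* = 6, h* = 1

For CES with ρ = -1, MRS = (4/2)·(h/f)^2.
Tangency: set MRS = p_f/p_h = 1/18.
So (h/f)^2 = 1/36; taking the square root, h/f = 1/6, i.e. h = (1/6)·f.
Substitute into the budget 1·f + 18·h = 24: 4·f = 24, so f* = 6 and h* = (1/6)·6 = 1.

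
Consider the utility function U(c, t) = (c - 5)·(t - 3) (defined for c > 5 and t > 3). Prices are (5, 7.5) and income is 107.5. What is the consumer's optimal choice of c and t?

MU_c = (t−3), MU_t = (c−5).
MRS = (t−3)/(c−5).
Tangency: set MRS = p_c/p_t = 5/7.5 = 2/3.
So (t − 3)/(c − 5) = 2/3, i.e. (t − 3) = (2/3)·(c − 5).
Rewrite the budget in excess-of-subsistence terms: 5·(c − 5) + 7.5·(t − 3) = 107.5 − 5·5 − 7.5·3 = 60.
Substituting, 10·(c − 5) = 60, so c − 5 = 6 and c* = 11.
Then t − 3 = (2/3)·6 = 4, so t* = 7.

c* = 11, t* = 7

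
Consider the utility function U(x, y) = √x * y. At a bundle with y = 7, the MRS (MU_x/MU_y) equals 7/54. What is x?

MU_x = 0.5·x^(-0.5)·y and MU_y = √x.
MRS = MU_x/MU_y = (0.5)·y/x.
Substitute y = 7: MRS = 3.5/x. Setting 3.5/x = 7/54 gives x = 3.5/(7/54) = 27.

x = 27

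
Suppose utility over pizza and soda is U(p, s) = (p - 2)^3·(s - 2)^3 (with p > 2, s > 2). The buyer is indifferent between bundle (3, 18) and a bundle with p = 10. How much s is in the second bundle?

U(3, 18) = 4096.
Set U(10, s) = 4096 and solve.
With p = 10: (10 − 2)^3 = 512, so (s − 2)^3 = 4096/512 = 8.
Taking the cube root (with s > 2): s − 2 = 2, so s = 4.
Check: U(10, 4) = 4096.

s = 4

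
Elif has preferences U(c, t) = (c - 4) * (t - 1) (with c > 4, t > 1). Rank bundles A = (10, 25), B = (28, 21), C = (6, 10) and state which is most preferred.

Evaluate utility at each bundle:
U(A) = 144.
U(B) = 480.
U(C) = 18.
Highest utility is B, so B ≻ A ≻ C.

Bundle B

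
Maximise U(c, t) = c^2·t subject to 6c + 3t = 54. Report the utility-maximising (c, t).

c* = 6, t* = 6

MU_c = 2·c·t and MU_t = c^2.
MRS = MU_c/MU_t = (2/1)·t/c.
Tangency: set MRS = p_c/p_t = 6/3 = 2.
So (2/1)·t/c = 2, i.e. t = c.
Substitute into the budget 6·c + 3·t = 54: 9·c = 54, so c* = 6.
Then t* = 6.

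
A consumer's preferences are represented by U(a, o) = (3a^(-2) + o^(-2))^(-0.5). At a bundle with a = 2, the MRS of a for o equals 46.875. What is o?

For CES with ρ = -2, MRS = (3/1)·(o/a)^3.
Setting (3/1)·(o/2)^3 = 46.875 gives (o/2)^3 = 15.625, so o/2 = 2.5 and o = 5.

o = 5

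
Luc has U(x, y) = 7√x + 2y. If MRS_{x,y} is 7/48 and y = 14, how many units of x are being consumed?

MU_x = 7/(2√x), MU_y = 2.
MRS = 7/(2√x) ÷ 2.
MRS depends only on x: 1.75/√x = 7/48 ⇒ √x = 1.75/(7/48) = 12 ⇒ x = 144.

x = 144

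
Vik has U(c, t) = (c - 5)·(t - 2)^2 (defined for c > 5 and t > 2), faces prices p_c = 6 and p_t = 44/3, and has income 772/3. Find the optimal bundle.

c* = 16, t* = 11

MU_c = (t−2)^2, MU_t = 2·(c−5)·(t−2).
MRS = (1/2)·(t−2)/(c−5).
Tangency: set MRS = p_c/p_t = 6/(44/3) = 9/22.
So (1/2)·(t − 2)/(c − 5) = 9/22, i.e. (t − 2) = (9/11)·(c − 5).
Rewrite the budget in excess-of-subsistence terms: 6·(c − 5) + (44/3)·(t − 2) = 772/3 − 6·5 − (44/3)·2 = 198.
Substituting, 18·(c − 5) = 198, so c − 5 = 11 and c* = 16.
Then t − 2 = (9/11)·11 = 9, so t* = 11.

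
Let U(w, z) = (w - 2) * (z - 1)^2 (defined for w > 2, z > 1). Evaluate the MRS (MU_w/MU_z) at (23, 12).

MRS = 11/42

MU_w = (z−1)^2, MU_z = 2·(w−2)·(z−1).
MRS = (1/2)·(z−1)/(w−2).
At (23, 12): MRS = 11/42.
That is, one extra unit of w is worth 11/42 units of z at the margin.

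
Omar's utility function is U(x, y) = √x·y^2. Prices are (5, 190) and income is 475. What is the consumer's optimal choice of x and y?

x* = 19, y* = 2

MU_x = 0.5·x^(-0.5)·y^2 and MU_y = 2·√x·y.
MRS = MU_x/MU_y = (0.25)·y/x.
Tangency: set MRS = p_x/p_y = 5/190 = 1/38.
So (0.25)·y/x = 1/38, i.e. y = (2/19)·x.
Substitute into the budget 5·x + 190·y = 475: 25·x = 475, so x* = 19.
Then y* = (2/19)·19 = 2.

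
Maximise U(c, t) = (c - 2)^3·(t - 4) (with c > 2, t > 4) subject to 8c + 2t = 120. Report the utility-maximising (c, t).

MU_c = 3·(c−2)^2·(t−4), MU_t = (c−2)^3.
MRS = (3/1)·(t−4)/(c−2).
Tangency: set MRS = p_c/p_t = 8/2 = 4.
So (3/1)·(t − 4)/(c − 2) = 4, i.e. (t − 4) = (4/3)·(c − 2).
Rewrite the budget in excess-of-subsistence terms: 8·(c − 2) + 2·(t − 4) = 120 − 8·2 − 2·4 = 96.
Substituting, (32/3)·(c − 2) = 96, so c − 2 = 9 and c* = 11.
Then t − 4 = (4/3)·9 = 12, so t* = 16.

c* = 11, t* = 16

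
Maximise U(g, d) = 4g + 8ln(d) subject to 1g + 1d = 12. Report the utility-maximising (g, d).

g* = 10, d* = 2

MU_g = 4, MU_d = 8/d.
MRS = 4 ÷ (8/d).
Tangency: set MRS = p_g/p_d = 1/1 = 1.
MRS depends only on d: 0.5·d = 1 ⇒ d* = 1/0.5 = 2.
From the budget, 1·g = 12 − 1·2 = 10, so g* = 10.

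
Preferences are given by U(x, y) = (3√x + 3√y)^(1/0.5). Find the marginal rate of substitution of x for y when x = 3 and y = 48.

For CES with ρ = 0.5, MRS = √(y/x).
At (3, 48): MRS = 4.
So at (3, 48) the consumer would give up 4 units of y for one more unit of x.

MRS = 4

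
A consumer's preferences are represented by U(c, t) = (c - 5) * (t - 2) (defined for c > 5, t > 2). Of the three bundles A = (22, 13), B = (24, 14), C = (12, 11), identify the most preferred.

Evaluate utility at each bundle:
U(A) = 187.
U(B) = 228.
U(C) = 63.
Highest utility is B, so B ≻ A ≻ C.

Bundle B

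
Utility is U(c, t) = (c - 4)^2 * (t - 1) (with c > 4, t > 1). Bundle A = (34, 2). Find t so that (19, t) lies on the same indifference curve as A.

t = 5

U(34, 2) = 900.
Set U(19, t) = 900 and solve.
With c = 19: (19 − 4)^2 = 225, so (t − 1) = 900/225 = 4.
So t = 1 + 4 = 5.
Check: U(19, 5) = 900.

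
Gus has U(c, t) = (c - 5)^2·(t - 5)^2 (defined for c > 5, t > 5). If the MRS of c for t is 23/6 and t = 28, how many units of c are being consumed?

MU_c = 2·(c−5)·(t−5)^2, MU_t = 2·(c−5)^2·(t−5).
MRS = (t−5)/(c−5).
Substitute t = 28: MRS = 23/(c − 5). Setting this equal to 23/6 gives c − 5 = 23/(23/6) = 6, so c = 11.

c = 11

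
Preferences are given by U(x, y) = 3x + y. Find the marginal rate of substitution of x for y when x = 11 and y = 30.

MRS = 3

MU_x = 3, MU_y = 1, so MRS = 3/1 = 3 at every bundle.
At (11, 30): MRS = 3.
That is, one extra unit of x is worth 3 units of y at the margin.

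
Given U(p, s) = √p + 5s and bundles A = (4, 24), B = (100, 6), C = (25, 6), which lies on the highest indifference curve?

Bundle A

Evaluate utility at each bundle:
U(A) = 122.000.
U(B) = 40.000.
U(C) = 35.000.
Highest utility is A, so A ≻ B ≻ C.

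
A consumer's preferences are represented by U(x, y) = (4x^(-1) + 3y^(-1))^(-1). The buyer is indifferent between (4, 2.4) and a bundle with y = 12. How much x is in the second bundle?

x = 2

U depends on (x, y) only through S = 4x^(-1) + 3y^(-1), so equal utility means equal S. At (4, 2.4): S = 2.25.
With y = 12: 3·12^(-1) = 0.25, so 4x^(-1) = 2.25 − 0.25 = 2, i.e. x^(-1) = 0.5.
Hence x = 1/0.5 = 2.
Check: U(2, 12) = 0.4444.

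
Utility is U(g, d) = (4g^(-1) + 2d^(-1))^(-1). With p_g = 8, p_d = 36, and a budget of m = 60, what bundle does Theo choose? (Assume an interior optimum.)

For CES with ρ = -1, MRS = (4/2)·(d/g)^2.
Tangency: set MRS = p_g/p_d = 8/36 = 2/9.
So (d/g)^2 = 1/9; taking the square root, d/g = 1/3, i.e. d = (1/3)·g.
Substitute into the budget 8·g + 36·d = 60: 20·g = 60, so g* = 3 and d* = (1/3)·3 = 1.

g* = 3, d* = 1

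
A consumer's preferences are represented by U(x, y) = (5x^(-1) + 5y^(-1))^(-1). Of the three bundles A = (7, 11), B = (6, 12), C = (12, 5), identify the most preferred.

Bundle A

Evaluate utility at each bundle:
U(A) = 0.856.
U(B) = 0.800.
U(C) = 0.706.
Highest utility is A, so A ≻ B ≻ C.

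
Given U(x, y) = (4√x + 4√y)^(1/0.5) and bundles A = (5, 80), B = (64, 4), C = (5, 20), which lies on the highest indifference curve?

Bundle A

Evaluate utility at each bundle:
U(A) = 2000.000.
U(B) = 1600.000.
U(C) = 720.000.
Highest utility is A, so A ≻ B ≻ C.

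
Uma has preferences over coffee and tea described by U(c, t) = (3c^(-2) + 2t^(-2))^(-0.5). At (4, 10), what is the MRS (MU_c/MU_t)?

MRS = 375/16

For CES with ρ = -2, MRS = (3/2)·(t/c)^3.
At (4, 10): MRS = 375/16.
So at (4, 10) the consumer would give up 375/16 units of t for one more unit of c.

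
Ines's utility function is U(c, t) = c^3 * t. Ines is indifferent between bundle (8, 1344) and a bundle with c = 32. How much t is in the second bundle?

t = 21

U(8, 1344) = 688128.
Set U(32, t) = 688128 and solve.
With c = 32: 32^3 = 32768, so t = 688128/32768 = 21.
Check: U(32, 21) = 688128.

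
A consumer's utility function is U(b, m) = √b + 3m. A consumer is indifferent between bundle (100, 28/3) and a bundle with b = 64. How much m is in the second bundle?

U(100, 28/3) = 38.
Set U(64, m) = 38 and solve.
With b = 64: √64 = 8, so 3m = 38 − 8 = 30 and m = 10.
Check: U(64, 10) = 38.

m = 10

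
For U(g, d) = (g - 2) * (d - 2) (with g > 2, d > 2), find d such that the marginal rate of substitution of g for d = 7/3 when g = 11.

MU_g = (d−2), MU_d = (g−2).
MRS = (d−2)/(g−2).
Substitute g = 11: MRS = (d − 2)/9. Setting this equal to 7/3 gives d − 2 = (7/3)·9 = 21, so d = 23.

d = 23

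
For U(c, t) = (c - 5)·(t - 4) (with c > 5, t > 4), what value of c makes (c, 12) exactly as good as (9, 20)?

c = 13

U(9, 20) = 64.
Set U(c, 12) = 64 and solve.
With t = 12: (12 − 4) = 8, so (c − 5) = 64/8 = 8.
So c = 5 + 8 = 13.
Check: U(13, 12) = 64.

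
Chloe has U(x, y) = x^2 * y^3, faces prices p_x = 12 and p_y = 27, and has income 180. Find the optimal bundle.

x* = 6, y* = 4

MU_x = 2·x·y^3 and MU_y = 3·x^2·y^2.
MRS = MU_x/MU_y = (2/3)·y/x.
Tangency: set MRS = p_x/p_y = 12/27 = 4/9.
So (2/3)·y/x = 4/9, i.e. y = (2/3)·x.
Substitute into the budget 12·x + 27·y = 180: 30·x = 180, so x* = 6.
Then y* = (2/3)·6 = 4.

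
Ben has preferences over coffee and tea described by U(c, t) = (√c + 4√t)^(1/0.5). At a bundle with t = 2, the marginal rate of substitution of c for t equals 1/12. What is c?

For CES with ρ = 0.5, MRS = (1/4)·√(t/c).
Setting (1/4)·√(2/c) = 1/12 gives √(2/c) = 1/3, so 2/c = 1/9 and c = 18.

c = 18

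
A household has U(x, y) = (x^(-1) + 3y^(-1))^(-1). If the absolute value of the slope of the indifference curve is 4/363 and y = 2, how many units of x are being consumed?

For CES with ρ = -1, MRS = (1/3)·(y/x)^2.
Setting (1/3)·(2/x)^2 = 4/363 gives (2/x)^2 = 4/121, so 2/x = 2/11 and x = 11.

x = 11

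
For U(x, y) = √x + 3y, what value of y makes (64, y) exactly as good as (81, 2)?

U(81, 2) = 15.
Set U(64, y) = 15 and solve.
With x = 64: √64 = 8, so 3y = 15 − 8 = 7 and y = 7/3.
Check: U(64, 7/3) = 15.

y = 7/3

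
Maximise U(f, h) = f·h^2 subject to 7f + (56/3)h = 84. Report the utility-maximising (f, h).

MU_f = h^2 and MU_h = 2·f·h.
MRS = MU_f/MU_h = (1/2)·h/f.
Tangency: set MRS = p_f/p_h = 7/(56/3) = 0.375.
So (1/2)·h/f = 0.375, i.e. h = 0.75·f.
Substitute into the budget 7·f + (56/3)·h = 84: 21·f = 84, so f* = 4.
Then h* = 0.75·4 = 3.

f* = 4, h* = 3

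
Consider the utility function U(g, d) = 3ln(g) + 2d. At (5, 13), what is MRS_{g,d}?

MRS = 0.3

MU_g = 3/g, MU_d = 2.
MRS = 3/g ÷ 2.
At (5, 13): MRS = 0.3.
The indifference curve has slope −0.3 at this bundle.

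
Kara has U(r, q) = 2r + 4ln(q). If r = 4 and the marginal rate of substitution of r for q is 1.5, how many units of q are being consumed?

q = 3

MU_r = 2, MU_q = 4/q.
MRS = 2 ÷ (4/q).
MRS depends only on q: 0.5·q = 1.5 ⇒ q = 1.5/0.5 = 3.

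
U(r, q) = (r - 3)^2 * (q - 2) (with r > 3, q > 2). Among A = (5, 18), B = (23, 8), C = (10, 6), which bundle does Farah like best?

Bundle B

Evaluate utility at each bundle:
U(A) = 64.
U(B) = 2400.
U(C) = 196.
Highest utility is B, so B ≻ C ≻ A.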